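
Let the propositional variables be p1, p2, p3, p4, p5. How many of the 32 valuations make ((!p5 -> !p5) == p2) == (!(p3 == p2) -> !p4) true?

16

Initial set: {(((!p5 -> !p5) == p2) == (!(p3 == p2) -> !p4))}.
(((!p5 -> !p5) == p2) == (!(p3 == p2) -> !p4)): β-rule — branch into ((!p5 -> !p5) == p2), (!(p3 == p2) -> !p4)  //  !((!p5 -> !p5) == p2), !(!(p3 == p2) -> !p4).
  branch 1 (add ((!p5 -> !p5) == p2), (!(p3 == p2) -> !p4)):
    ((!p5 -> !p5) == p2): β-rule — branch into (!p5 -> !p5), p2  //  !(!p5 -> !p5), !p2.
      branch 1.1 (add (!p5 -> !p5), p2):
        (!(p3 == p2) -> !p4): β-rule — branch into !!(p3 == p2)  //  !p4.
          branch 1.1.1 (add !!(p3 == p2)):
            (!p5 -> !p5): β-rule — branch into !!p5  //  !p5.
              branch 1.1.1.1 (add !!p5):
                !!(p3 == p2): β-rule — branch into p3, p2  //  !p3, !p2.
                  branch 1.1.1.1.1 (add p3, p2):
                    ○ open, literals {p2=true, p3=true, p5=true}.
                  branch 1.1.1.1.2 (add !p3, !p2):
                    × closes — contains both p2 and !p2.
              branch 1.1.1.2 (add !p5):
                !!(p3 == p2): β-rule — branch into p3, p2  //  !p3, !p2.
                  branch 1.1.1.2.1 (add p3, p2):
                    ○ open, literals {p2=true, p3=true, p5=false}.
                  branch 1.1.1.2.2 (add !p3, !p2):
                    × closes — contains both p2 and !p2.
          branch 1.1.2 (add !p4):
            (!p5 -> !p5): β-rule — branch into !!p5  //  !p5.
              branch 1.1.2.1 (add !!p5):
                ○ open, literals {p2=true, p4=false, p5=true}.
              branch 1.1.2.2 (add !p5):
                ○ open, literals {p2=true, p4=false, p5=false}.
      branch 1.2 (add !(!p5 -> !p5), !p2):
        !(!p5 -> !p5): α-rule — add !p5, !!p5.
        × closes — contains both p5 and !p5.
  branch 2 (add !((!p5 -> !p5) == p2), !(!(p3 == p2) -> !p4)):
    !(!(p3 == p2) -> !p4): α-rule — add !(p3 == p2), !!p4.
    !((!p5 -> !p5) == p2): β-rule — branch into (!p5 -> !p5), !p2  //  !(!p5 -> !p5), p2.
      branch 2.1 (add (!p5 -> !p5), !p2):
        !(p3 == p2): β-rule — branch into p3, !p2  //  !p3, p2.
          branch 2.1.1 (add p3, !p2):
            (!p5 -> !p5): β-rule — branch into !!p5  //  !p5.
              branch 2.1.1.1 (add !!p5):
                ○ open, literals {p2=false, p3=true, p4=true, p5=true}.
              branch 2.1.1.2 (add !p5):
                ○ open, literals {p2=false, p3=true, p4=true, p5=false}.
          branch 2.1.2 (add !p3, p2):
            × closes — contains both p2 and !p2.
      branch 2.2 (add !(!p5 -> !p5), p2):
        !(!p5 -> !p5): α-rule — add !p5, !!p5.
        × closes — contains both p5 and !p5.
5 branches closed, 6 open.
Each open branch fixes some atoms; the unmentioned ones are free. Counting distinct full assignments: branch {p2=true, p3=true, p5=true} (p1, p4) contributes 4 new; branch {p2=true, p3=true, p5=false} (p1, p4) contributes 4 new; branch {p2=true, p4=false, p5=true} (p1, p3) contributes 2 new; branch {p2=true, p4=false, p5=false} (p1, p3) contributes 2 new; branch {p2=false, p3=true, p4=true, p5=true} (p1) contributes 2 new; branch {p2=false, p3=true, p4=true, p5=false} (p1) contributes 2 new. Total: 16.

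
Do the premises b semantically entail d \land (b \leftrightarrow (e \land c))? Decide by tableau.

Initial set: {b; \lnot (d \land (b \leftrightarrow (e \land c)))}.
\lnot (d \land (b \leftrightarrow (e \land c))): β-rule — branch into \lnot d  //  \lnot (b \leftrightarrow (e \land c)).
  branch 1 (add \lnot d):
    ○ open, literals {b=T, d=F}.
  branch 2 (add \lnot (b \leftrightarrow (e \land c))):
    \lnot (b \leftrightarrow (e \land c)): β-rule — branch into b, \lnot (e \land c)  //  \lnot b, (e \land c).
      branch 2.1 (add b, \lnot (e \land c)):
        \lnot (e \land c): β-rule — branch into \lnot e  //  \lnot c.
          branch 2.1.1 (add \lnot e):
            ○ open, literals {b=T, e=F}.
          branch 2.1.2 (add \lnot c):
            ○ open, literals {b=T, c=F}.
      branch 2.2 (add \lnot b, (e \land c)):
        × closes — contains both b and \lnot b.
1 branch closed, 3 open.
An open branch gives a countermodel: b=T, d=F (unmentioned atoms arbitrary); the premises hold there but the conclusion fails.

No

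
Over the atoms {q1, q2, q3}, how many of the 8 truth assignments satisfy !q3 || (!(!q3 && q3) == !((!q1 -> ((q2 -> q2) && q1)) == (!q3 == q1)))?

8

Initial set: {(!q3 || (!(!q3 && q3) == !((!q1 -> ((q2 -> q2) && q1)) == (!q3 == q1))))}.
(!q3 || (!(!q3 && q3) == !((!q1 -> ((q2 -> q2) && q1)) == (!q3 == q1)))): β-rule — branch into !q3  //  (!(!q3 && q3) == !((!q1 -> ((q2 -> q2) && q1)) == (!q3 == q1))).
  branch 1 (add !q3):
    ○ open, literals {q3=0}.
  branch 2 (add (!(!q3 && q3) == !((!q1 -> ((q2 -> q2) && q1)) == (!q3 == q1)))):
    (!(!q3 && q3) == !((!q1 -> ((q2 -> q2) && q1)) == (!q3 == q1))): β-rule — branch into !(!q3 && q3), !((!q1 -> ((q2 -> q2) && q1)) == (!q3 == q1))  //  !!(!q3 && q3), !!((!q1 -> ((q2 -> q2) && q1)) == (!q3 == q1)).
      branch 2.1 (add !(!q3 && q3), !((!q1 -> ((q2 -> q2) && q1)) == (!q3 == q1))):
        !(!q3 && q3): β-rule — branch into !!q3  //  !q3.
          branch 2.1.1 (add !!q3):
            !((!q1 -> ((q2 -> q2) && q1)) == (!q3 == q1)): β-rule — branch into (!q1 -> ((q2 -> q2) && q1)), !(!q3 == q1)  //  !(!q1 -> ((q2 -> q2) && q1)), (!q3 == q1).
              branch 2.1.1.1 (add (!q1 -> ((q2 -> q2) && q1)), !(!q3 == q1)):
                (!q1 -> ((q2 -> q2) && q1)): β-rule — branch into !!q1  //  ((q2 -> q2) && q1).
                  branch 2.1.1.1.1 (add !!q1):
                    !(!q3 == q1): β-rule — branch into !q3, !q1  //  !!q3, q1.
                      branch 2.1.1.1.1.1 (add !q3, !q1):
                        × closes — contains both q3 and !q3.
                      branch 2.1.1.1.1.2 (add !!q3, q1):
                        ○ open, literals {q1=1, q3=1}.
                  branch 2.1.1.1.2 (add ((q2 -> q2) && q1)):
                    ((q2 -> q2) && q1): α-rule — add (q2 -> q2), q1.
                    !(!q3 == q1): β-rule — branch into !q3, !q1  //  !!q3, q1.
                      branch 2.1.1.1.2.1 (add !q3, !q1):
                        × closes — contains both q3 and !q3.
                      branch 2.1.1.1.2.2 (add !!q3, q1):
                        (q2 -> q2): β-rule — branch into !q2  //  q2.
                          branch 2.1.1.1.2.2.1 (add !q2):
                            ○ open, literals {q1=1, q2=0, q3=1}.
                          branch 2.1.1.1.2.2.2 (add q2):
                            ○ open, literals {q1=1, q2=1, q3=1}.
              branch 2.1.1.2 (add !(!q1 -> ((q2 -> q2) && q1)), (!q3 == q1)):
                !(!q1 -> ((q2 -> q2) && q1)): α-rule — add !q1, !((q2 -> q2) && q1).
                (!q3 == q1): β-rule — branch into !q3, q1  //  !!q3, !q1.
                  branch 2.1.1.2.1 (add !q3, q1):
                    × closes — contains both q3 and !q3.
                  branch 2.1.1.2.2 (add !!q3, !q1):
                    !((q2 -> q2) && q1): β-rule — branch into !(q2 -> q2)  //  !q1.
                      branch 2.1.1.2.2.1 (add !(q2 -> q2)):
                        !(q2 -> q2): α-rule — add q2, !q2.
                        × closes — contains both q2 and !q2.
                      branch 2.1.1.2.2.2 (add !q1):
                        ○ open, literals {q1=0, q3=1}.
          branch 2.1.2 (add !q3):
            !((!q1 -> ((q2 -> q2) && q1)) == (!q3 == q1)): β-rule — branch into (!q1 -> ((q2 -> q2) && q1)), !(!q3 == q1)  //  !(!q1 -> ((q2 -> q2) && q1)), (!q3 == q1).
              branch 2.1.2.1 (add (!q1 -> ((q2 -> q2) && q1)), !(!q3 == q1)):
                (!q1 -> ((q2 -> q2) && q1)): β-rule — branch into !!q1  //  ((q2 -> q2) && q1).
                  branch 2.1.2.1.1 (add !!q1):
                    !(!q3 == q1): β-rule — branch into !q3, !q1  //  !!q3, q1.
                      branch 2.1.2.1.1.1 (add !q3, !q1):
                        × closes — contains both q1 and !q1.
                      branch 2.1.2.1.1.2 (add !!q3, q1):
                        × closes — contains both q3 and !q3.
                  branch 2.1.2.1.2 (add ((q2 -> q2) && q1)):
                    ((q2 -> q2) && q1): α-rule — add (q2 -> q2), q1.
                    !(!q3 == q1): β-rule — branch into !q3, !q1  //  !!q3, q1.
                      branch 2.1.2.1.2.1 (add !q3, !q1):
                        × closes — contains both q1 and !q1.
                      branch 2.1.2.1.2.2 (add !!q3, q1):
                        × closes — contains both q3 and !q3.
              branch 2.1.2.2 (add !(!q1 -> ((q2 -> q2) && q1)), (!q3 == q1)):
                !(!q1 -> ((q2 -> q2) && q1)): α-rule — add !q1, !((q2 -> q2) && q1).
                (!q3 == q1): β-rule — branch into !q3, q1  //  !!q3, !q1.
                  branch 2.1.2.2.1 (add !q3, q1):
                    × closes — contains both q1 and !q1.
                  branch 2.1.2.2.2 (add !!q3, !q1):
                    × closes — contains both q3 and !q3.
      branch 2.2 (add !!(!q3 && q3), !!((!q1 -> ((q2 -> q2) && q1)) == (!q3 == q1))):
        !!(!q3 && q3): α-rule — add !q3, q3.
        × closes — contains both q3 and !q3.
11 branches closed, 5 open.
Each open branch fixes some atoms; the unmentioned ones are free. Counting distinct full assignments: branch {q3=0} (q1, q2) contributes 4 new; branch {q1=1, q3=1} (q2) contributes 2 new; branch {q1=1, q2=0, q3=1} (none free) contributes 0 new; branch {q1=1, q2=1, q3=1} (none free) contributes 0 new; branch {q1=0, q3=1} (q2) contributes 2 new. Total: 8.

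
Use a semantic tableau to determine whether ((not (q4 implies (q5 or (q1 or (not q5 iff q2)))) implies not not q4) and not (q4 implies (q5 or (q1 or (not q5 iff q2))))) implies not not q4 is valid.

Valid

Assume the negation and expand:
Initial set: {F (((not (q4 implies (q5 or (q1 or (not q5 iff q2)))) implies not not q4) and not (q4 implies (q5 or (q1 or (not q5 iff q2))))) implies not not q4)}.
F (((not (q4 implies (q5 or (q1 or (not q5 iff q2)))) implies not not q4) and not (q4 implies (q5 or (q1 or (not q5 iff q2))))) implies not not q4): α-rule — add T ((not (q4 implies (q5 or (q1 or (not q5 iff q2)))) implies not not q4) and not (q4 implies (q5 or (q1 or (not q5 iff q2))))), F not not q4.
T ((not (q4 implies (q5 or (q1 or (not q5 iff q2)))) implies not not q4) and not (q4 implies (q5 or (q1 or (not q5 iff q2))))): α-rule — add T (not (q4 implies (q5 or (q1 or (not q5 iff q2)))) implies not not q4), T not (q4 implies (q5 or (q1 or (not q5 iff q2)))).
F not not q4: drop double negation, giving F q4.
T not (q4 implies (q5 or (q1 or (not q5 iff q2)))): α-rule — add T q4, F (q5 or (q1 or (not q5 iff q2))).
× closes — contains both q4 and not q4.
All 1 branch closes.
Every branch closed, so the negation is unsatisfiable and the formula is valid.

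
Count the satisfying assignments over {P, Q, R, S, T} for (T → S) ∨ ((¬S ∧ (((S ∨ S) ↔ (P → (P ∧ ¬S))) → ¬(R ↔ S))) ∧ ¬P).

28

Initial set: {((T → S) ∨ ((¬S ∧ (((S ∨ S) ↔ (P → (P ∧ ¬S))) → ¬(R ↔ S))) ∧ ¬P))}.
((T → S) ∨ ((¬S ∧ (((S ∨ S) ↔ (P → (P ∧ ¬S))) → ¬(R ↔ S))) ∧ ¬P)): β-rule — branch into (T → S)  //  ((¬S ∧ (((S ∨ S) ↔ (P → (P ∧ ¬S))) → ¬(R ↔ S))) ∧ ¬P).
  branch 1 (add (T → S)):
    (T → S): β-rule — branch into ¬T  //  S.
      branch 1.1 (add ¬T):
        ○ open, literals {T=false}.
      branch 1.2 (add S):
        ○ open, literals {S=true}.
  branch 2 (add ((¬S ∧ (((S ∨ S) ↔ (P → (P ∧ ¬S))) → ¬(R ↔ S))) ∧ ¬P)):
    ((¬S ∧ (((S ∨ S) ↔ (P → (P ∧ ¬S))) → ¬(R ↔ S))) ∧ ¬P): α-rule — add (¬S ∧ (((S ∨ S) ↔ (P → (P ∧ ¬S))) → ¬(R ↔ S))), ¬P.
    (¬S ∧ (((S ∨ S) ↔ (P → (P ∧ ¬S))) → ¬(R ↔ S))): α-rule — add ¬S, (((S ∨ S) ↔ (P → (P ∧ ¬S))) → ¬(R ↔ S)).
    (((S ∨ S) ↔ (P → (P ∧ ¬S))) → ¬(R ↔ S)): β-rule — branch into ¬((S ∨ S) ↔ (P → (P ∧ ¬S)))  //  ¬(R ↔ S).
      branch 2.1 (add ¬((S ∨ S) ↔ (P → (P ∧ ¬S)))):
        ¬((S ∨ S) ↔ (P → (P ∧ ¬S))): β-rule — branch into (S ∨ S), ¬(P → (P ∧ ¬S))  //  ¬(S ∨ S), (P → (P ∧ ¬S)).
          branch 2.1.1 (add (S ∨ S), ¬(P → (P ∧ ¬S))):
            ¬(P → (P ∧ ¬S)): α-rule — add P, ¬(P ∧ ¬S).
            × closes — contains both P and ¬P.
          branch 2.1.2 (add ¬(S ∨ S), (P → (P ∧ ¬S))):
            ¬(S ∨ S): α-rule — add ¬S, ¬S.
            (P → (P ∧ ¬S)): β-rule — branch into ¬P  //  (P ∧ ¬S).
              branch 2.1.2.1 (add ¬P):
                ○ open, literals {P=false, S=false}.
              branch 2.1.2.2 (add (P ∧ ¬S)):
                (P ∧ ¬S): α-rule — add P, ¬S.
                × closes — contains both P and ¬P.
      branch 2.2 (add ¬(R ↔ S)):
        ¬(R ↔ S): β-rule — branch into R, ¬S  //  ¬R, S.
          branch 2.2.1 (add R, ¬S):
            ○ open, literals {P=false, R=true, S=false}.
          branch 2.2.2 (add ¬R, S):
            × closes — contains both S and ¬S.
3 branches closed, 4 open.
Each open branch fixes some atoms; the unmentioned ones are free. Counting distinct full assignments: branch {T=false} (P, Q, R, S) contributes 16 new; branch {S=true} (P, Q, R, T) contributes 8 new; branch {P=false, S=false} (Q, R, T) contributes 4 new; branch {P=false, R=true, S=false} (Q, T) contributes 0 new. Total: 28.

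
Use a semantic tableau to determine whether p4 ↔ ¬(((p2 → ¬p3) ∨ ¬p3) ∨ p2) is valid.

Not valid

Assume the negation and expand:
Initial set: {¬(p4 ↔ ¬(((p2 → ¬p3) ∨ ¬p3) ∨ p2))}.
¬(p4 ↔ ¬(((p2 → ¬p3) ∨ ¬p3) ∨ p2)): β-rule — branch into p4, ¬¬(((p2 → ¬p3) ∨ ¬p3) ∨ p2)  //  ¬p4, ¬(((p2 → ¬p3) ∨ ¬p3) ∨ p2).
  branch 1 (add p4, ¬¬(((p2 → ¬p3) ∨ ¬p3) ∨ p2)):
    ¬¬(((p2 → ¬p3) ∨ ¬p3) ∨ p2): β-rule — branch into ((p2 → ¬p3) ∨ ¬p3)  //  p2.
      branch 1.1 (add ((p2 → ¬p3) ∨ ¬p3)):
        ((p2 → ¬p3) ∨ ¬p3): β-rule — branch into (p2 → ¬p3)  //  ¬p3.
          branch 1.1.1 (add (p2 → ¬p3)):
            (p2 → ¬p3): β-rule — branch into ¬p2  //  ¬p3.
              branch 1.1.1.1 (add ¬p2):
                ○ open, literals {p2=0, p4=1}.
              branch 1.1.1.2 (add ¬p3):
                ○ open, literals {p3=0, p4=1}.
          branch 1.1.2 (add ¬p3):
            ○ open, literals {p3=0, p4=1}.
      branch 1.2 (add p2):
        ○ open, literals {p2=1, p4=1}.
  branch 2 (add ¬p4, ¬(((p2 → ¬p3) ∨ ¬p3) ∨ p2)):
    ¬(((p2 → ¬p3) ∨ ¬p3) ∨ p2): α-rule — add ¬((p2 → ¬p3) ∨ ¬p3), ¬p2.
    ¬((p2 → ¬p3) ∨ ¬p3): α-rule — add ¬(p2 → ¬p3), ¬¬p3.
    ¬(p2 → ¬p3): α-rule — add p2, ¬¬p3.
    × closes — contains both p2 and ¬p2.
1 branch closed, 4 open.
An open branch gives a countermodel: p2=0, p4=1 (unmentioned atoms arbitrary); under it the original formula is false.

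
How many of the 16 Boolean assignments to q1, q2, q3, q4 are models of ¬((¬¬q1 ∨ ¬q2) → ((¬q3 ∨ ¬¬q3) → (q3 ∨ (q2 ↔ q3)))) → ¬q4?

15

Initial set: {(¬((¬¬q1 ∨ ¬q2) → ((¬q3 ∨ ¬¬q3) → (q3 ∨ (q2 ↔ q3)))) → ¬q4)}.
(¬((¬¬q1 ∨ ¬q2) → ((¬q3 ∨ ¬¬q3) → (q3 ∨ (q2 ↔ q3)))) → ¬q4): β-rule — branch into ¬¬((¬¬q1 ∨ ¬q2) → ((¬q3 ∨ ¬¬q3) → (q3 ∨ (q2 ↔ q3))))  //  ¬q4.
  branch 1 (add ¬¬((¬¬q1 ∨ ¬q2) → ((¬q3 ∨ ¬¬q3) → (q3 ∨ (q2 ↔ q3))))):
    ¬¬((¬¬q1 ∨ ¬q2) → ((¬q3 ∨ ¬¬q3) → (q3 ∨ (q2 ↔ q3)))): β-rule — branch into ¬(¬¬q1 ∨ ¬q2)  //  ((¬q3 ∨ ¬¬q3) → (q3 ∨ (q2 ↔ q3))).
      branch 1.1 (add ¬(¬¬q1 ∨ ¬q2)):
        ¬(¬¬q1 ∨ ¬q2): α-rule — add ¬¬¬q1, ¬¬q2.
        ¬¬¬q1: drop double negation, giving ¬q1.
        ○ open, literals {q1=0, q2=1}.
      branch 1.2 (add ((¬q3 ∨ ¬¬q3) → (q3 ∨ (q2 ↔ q3)))):
        ((¬q3 ∨ ¬¬q3) → (q3 ∨ (q2 ↔ q3))): β-rule — branch into ¬(¬q3 ∨ ¬¬q3)  //  (q3 ∨ (q2 ↔ q3)).
          branch 1.2.1 (add ¬(¬q3 ∨ ¬¬q3)):
            ¬(¬q3 ∨ ¬¬q3): α-rule — add ¬¬q3, ¬¬¬q3.
            ¬¬¬q3: drop double negation, giving ¬q3.
            × closes — contains both q3 and ¬q3.
          branch 1.2.2 (add (q3 ∨ (q2 ↔ q3))):
            (q3 ∨ (q2 ↔ q3)): β-rule — branch into q3  //  (q2 ↔ q3).
              branch 1.2.2.1 (add q3):
                ○ open, literals {q3=1}.
              branch 1.2.2.2 (add (q2 ↔ q3)):
                (q2 ↔ q3): β-rule — branch into q2, q3  //  ¬q2, ¬q3.
                  branch 1.2.2.2.1 (add q2, q3):
                    ○ open, literals {q2=1, q3=1}.
                  branch 1.2.2.2.2 (add ¬q2, ¬q3):
                    ○ open, literals {q2=0, q3=0}.
  branch 2 (add ¬q4):
    ○ open, literals {q4=0}.
1 branch closed, 5 open.
Each open branch fixes some atoms; the unmentioned ones are free. Counting distinct full assignments: branch {q1=0, q2=1} (q3, q4) contributes 4 new; branch {q3=1} (q1, q2, q4) contributes 6 new; branch {q2=1, q3=1} (q1, q4) contributes 0 new; branch {q2=0, q3=0} (q1, q4) contributes 4 new; branch {q4=0} (q1, q2, q3) contributes 1 new. Total: 15.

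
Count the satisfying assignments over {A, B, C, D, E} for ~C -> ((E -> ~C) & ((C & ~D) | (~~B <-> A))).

Initial set: {(~C -> ((E -> ~C) & ((C & ~D) | (~~B <-> A))))}.
(~C -> ((E -> ~C) & ((C & ~D) | (~~B <-> A)))): β-rule — branch into ~~C  //  ((E -> ~C) & ((C & ~D) | (~~B <-> A))).
  branch 1 (add ~~C):
    ○ open, literals {C=true}.
  branch 2 (add ((E -> ~C) & ((C & ~D) | (~~B <-> A)))):
    ((E -> ~C) & ((C & ~D) | (~~B <-> A))): α-rule — add (E -> ~C), ((C & ~D) | (~~B <-> A)).
    (E -> ~C): β-rule — branch into ~E  //  ~C.
      branch 2.1 (add ~E):
        ((C & ~D) | (~~B <-> A)): β-rule — branch into (C & ~D)  //  (~~B <-> A).
          branch 2.1.1 (add (C & ~D)):
            (C & ~D): α-rule — add C, ~D.
            ○ open, literals {C=true, D=false, E=false}.
          branch 2.1.2 (add (~~B <-> A)):
            (~~B <-> A): β-rule — branch into ~~B, A  //  ~~~B, ~A.
              branch 2.1.2.1 (add ~~B, A):
                ~~B: drop double negation, giving B.
                ○ open, literals {A=true, B=true, E=false}.
              branch 2.1.2.2 (add ~~~B, ~A):
                ~~~B: drop double negation, giving ~B.
                ○ open, literals {A=false, B=false, E=false}.
      branch 2.2 (add ~C):
        ((C & ~D) | (~~B <-> A)): β-rule — branch into (C & ~D)  //  (~~B <-> A).
          branch 2.2.1 (add (C & ~D)):
            (C & ~D): α-rule — add C, ~D.
            × closes — contains both C and ~C.
          branch 2.2.2 (add (~~B <-> A)):
            (~~B <-> A): β-rule — branch into ~~B, A  //  ~~~B, ~A.
              branch 2.2.2.1 (add ~~B, A):
                ~~B: drop double negation, giving B.
                ○ open, literals {A=true, B=true, C=false}.
              branch 2.2.2.2 (add ~~~B, ~A):
                ~~~B: drop double negation, giving ~B.
                ○ open, literals {A=false, B=false, C=false}.
1 branch closed, 6 open.
Each open branch fixes some atoms; the unmentioned ones are free. Counting distinct full assignments: branch {C=true} (A, B, D, E) contributes 16 new; branch {C=true, D=false, E=false} (A, B) contributes 0 new; branch {A=true, B=true, E=false} (C, D) contributes 2 new; branch {A=false, B=false, E=false} (C, D) contributes 2 new; branch {A=true, B=true, C=false} (D, E) contributes 2 new; branch {A=false, B=false, C=false} (D, E) contributes 2 new. Total: 24.

24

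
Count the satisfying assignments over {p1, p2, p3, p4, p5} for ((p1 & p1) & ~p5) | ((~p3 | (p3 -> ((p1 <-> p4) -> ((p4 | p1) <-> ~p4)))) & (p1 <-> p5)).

20

Initial set: {(((p1 & p1) & ~p5) | ((~p3 | (p3 -> ((p1 <-> p4) -> ((p4 | p1) <-> ~p4)))) & (p1 <-> p5)))}.
(((p1 & p1) & ~p5) | ((~p3 | (p3 -> ((p1 <-> p4) -> ((p4 | p1) <-> ~p4)))) & (p1 <-> p5))): β-rule — branch into ((p1 & p1) & ~p5)  //  ((~p3 | (p3 -> ((p1 <-> p4) -> ((p4 | p1) <-> ~p4)))) & (p1 <-> p5)).
  branch 1 (add ((p1 & p1) & ~p5)):
    ((p1 & p1) & ~p5): α-rule — add (p1 & p1), ~p5.
    (p1 & p1): α-rule — add p1, p1.
    ○ open, literals {p1=T, p5=F}.
  branch 2 (add ((~p3 | (p3 -> ((p1 <-> p4) -> ((p4 | p1) <-> ~p4)))) & (p1 <-> p5))):
    ((~p3 | (p3 -> ((p1 <-> p4) -> ((p4 | p1) <-> ~p4)))) & (p1 <-> p5)): α-rule — add (~p3 | (p3 -> ((p1 <-> p4) -> ((p4 | p1) <-> ~p4)))), (p1 <-> p5).
    (~p3 | (p3 -> ((p1 <-> p4) -> ((p4 | p1) <-> ~p4)))): β-rule — branch into ~p3  //  (p3 -> ((p1 <-> p4) -> ((p4 | p1) <-> ~p4))).
      branch 2.1 (add ~p3):
        (p1 <-> p5): β-rule — branch into p1, p5  //  ~p1, ~p5.
          branch 2.1.1 (add p1, p5):
            ○ open, literals {p1=T, p3=F, p5=T}.
          branch 2.1.2 (add ~p1, ~p5):
            ○ open, literals {p1=F, p3=F, p5=F}.
      branch 2.2 (add (p3 -> ((p1 <-> p4) -> ((p4 | p1) <-> ~p4)))):
        (p1 <-> p5): β-rule — branch into p1, p5  //  ~p1, ~p5.
          branch 2.2.1 (add p1, p5):
            (p3 -> ((p1 <-> p4) -> ((p4 | p1) <-> ~p4))): β-rule — branch into ~p3  //  ((p1 <-> p4) -> ((p4 | p1) <-> ~p4)).
              branch 2.2.1.1 (add ~p3):
                ○ open, literals {p1=T, p3=F, p5=T}.
              branch 2.2.1.2 (add ((p1 <-> p4) -> ((p4 | p1) <-> ~p4))):
                ((p1 <-> p4) -> ((p4 | p1) <-> ~p4)): β-rule — branch into ~(p1 <-> p4)  //  ((p4 | p1) <-> ~p4).
                  branch 2.2.1.2.1 (add ~(p1 <-> p4)):
                    ~(p1 <-> p4): β-rule — branch into p1, ~p4  //  ~p1, p4.
                      branch 2.2.1.2.1.1 (add p1, ~p4):
                        ○ open, literals {p1=T, p4=F, p5=T}.
                      branch 2.2.1.2.1.2 (add ~p1, p4):
                        × closes — contains both p1 and ~p1.
                  branch 2.2.1.2.2 (add ((p4 | p1) <-> ~p4)):
                    ((p4 | p1) <-> ~p4): β-rule — branch into (p4 | p1), ~p4  //  ~(p4 | p1), ~~p4.
                      branch 2.2.1.2.2.1 (add (p4 | p1), ~p4):
                        (p4 | p1): β-rule — branch into p4  //  p1.
                          branch 2.2.1.2.2.1.1 (add p4):
                            × closes — contains both p4 and ~p4.
                          branch 2.2.1.2.2.1.2 (add p1):
                            ○ open, literals {p1=T, p4=F, p5=T}.
                      branch 2.2.1.2.2.2 (add ~(p4 | p1), ~~p4):
                        ~(p4 | p1): α-rule — add ~p4, ~p1.
                        × closes — contains both p4 and ~p4.
          branch 2.2.2 (add ~p1, ~p5):
            (p3 -> ((p1 <-> p4) -> ((p4 | p1) <-> ~p4))): β-rule — branch into ~p3  //  ((p1 <-> p4) -> ((p4 | p1) <-> ~p4)).
              branch 2.2.2.1 (add ~p3):
                ○ open, literals {p1=F, p3=F, p5=F}.
              branch 2.2.2.2 (add ((p1 <-> p4) -> ((p4 | p1) <-> ~p4))):
                ((p1 <-> p4) -> ((p4 | p1) <-> ~p4)): β-rule — branch into ~(p1 <-> p4)  //  ((p4 | p1) <-> ~p4).
                  branch 2.2.2.2.1 (add ~(p1 <-> p4)):
                    ~(p1 <-> p4): β-rule — branch into p1, ~p4  //  ~p1, p4.
                      branch 2.2.2.2.1.1 (add p1, ~p4):
                        × closes — contains both p1 and ~p1.
                      branch 2.2.2.2.1.2 (add ~p1, p4):
                        ○ open, literals {p1=F, p4=T, p5=F}.
                  branch 2.2.2.2.2 (add ((p4 | p1) <-> ~p4)):
                    ((p4 | p1) <-> ~p4): β-rule — branch into (p4 | p1), ~p4  //  ~(p4 | p1), ~~p4.
                      branch 2.2.2.2.2.1 (add (p4 | p1), ~p4):
                        (p4 | p1): β-rule — branch into p4  //  p1.
                          branch 2.2.2.2.2.1.1 (add p4):
                            × closes — contains both p4 and ~p4.
                          branch 2.2.2.2.2.1.2 (add p1):
                            × closes — contains both p1 and ~p1.
                      branch 2.2.2.2.2.2 (add ~(p4 | p1), ~~p4):
                        ~(p4 | p1): α-rule — add ~p4, ~p1.
                        × closes — contains both p4 and ~p4.
7 branches closed, 8 open.
Each open branch fixes some atoms; the unmentioned ones are free. Counting distinct full assignments: branch {p1=T, p5=F} (p2, p3, p4) contributes 8 new; branch {p1=T, p3=F, p5=T} (p2, p4) contributes 4 new; branch {p1=F, p3=F, p5=F} (p2, p4) contributes 4 new; branch {p1=T, p3=F, p5=T} (p2, p4) contributes 0 new; branch {p1=T, p4=F, p5=T} (p2, p3) contributes 2 new; branch {p1=T, p4=F, p5=T} (p2, p3) contributes 0 new; branch {p1=F, p3=F, p5=F} (p2, p4) contributes 0 new; branch {p1=F, p4=T, p5=F} (p2, p3) contributes 2 new. Total: 20.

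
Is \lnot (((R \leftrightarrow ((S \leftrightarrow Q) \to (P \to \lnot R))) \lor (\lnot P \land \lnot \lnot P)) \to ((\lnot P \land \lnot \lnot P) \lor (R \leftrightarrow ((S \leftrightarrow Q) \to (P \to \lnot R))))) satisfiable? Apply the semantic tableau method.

Initial set: {\lnot (((R \leftrightarrow ((S \leftrightarrow Q) \to (P \to \lnot R))) \lor (\lnot P \land \lnot \lnot P)) \to ((\lnot P \land \lnot \lnot P) \lor (R \leftrightarrow ((S \leftrightarrow Q) \to (P \to \lnot R)))))}.
\lnot (((R \leftrightarrow ((S \leftrightarrow Q) \to (P \to \lnot R))) \lor (\lnot P \land \lnot \lnot P)) \to ((\lnot P \land \lnot \lnot P) \lor (R \leftrightarrow ((S \leftrightarrow Q) \to (P \to \lnot R))))): α-rule — add ((R \leftrightarrow ((S \leftrightarrow Q) \to (P \to \lnot R))) \lor (\lnot P \land \lnot \lnot P)), \lnot ((\lnot P \land \lnot \lnot P) \lor (R \leftrightarrow ((S \leftrightarrow Q) \to (P \to \lnot R)))).
\lnot ((\lnot P \land \lnot \lnot P) \lor (R \leftrightarrow ((S \leftrightarrow Q) \to (P \to \lnot R)))): α-rule — add \lnot (\lnot P \land \lnot \lnot P), \lnot (R \leftrightarrow ((S \leftrightarrow Q) \to (P \to \lnot R))).
((R \leftrightarrow ((S \leftrightarrow Q) \to (P \to \lnot R))) \lor (\lnot P \land \lnot \lnot P)): β-rule — branch into (R \leftrightarrow ((S \leftrightarrow Q) \to (P \to \lnot R)))  //  (\lnot P \land \lnot \lnot P).
  branch 1 (add (R \leftrightarrow ((S \leftrightarrow Q) \to (P \to \lnot R)))):
    \lnot (\lnot P \land \lnot \lnot P): β-rule — branch into \lnot \lnot P  //  \lnot \lnot \lnot P.
      branch 1.1 (add \lnot \lnot P):
        \lnot (R \leftrightarrow ((S \leftrightarrow Q) \to (P \to \lnot R))): β-rule — branch into R, \lnot ((S \leftrightarrow Q) \to (P \to \lnot R))  //  \lnot R, ((S \leftrightarrow Q) \to (P \to \lnot R)).
          branch 1.1.1 (add R, \lnot ((S \leftrightarrow Q) \to (P \to \lnot R))):
            \lnot ((S \leftrightarrow Q) \to (P \to \lnot R)): α-rule — add (S \leftrightarrow Q), \lnot (P \to \lnot R).
            \lnot (P \to \lnot R): α-rule — add P, \lnot \lnot R.
            (R \leftrightarrow ((S \leftrightarrow Q) \to (P \to \lnot R))): β-rule — branch into R, ((S \leftrightarrow Q) \to (P \to \lnot R))  //  \lnot R, \lnot ((S \leftrightarrow Q) \to (P \to \lnot R)).
              branch 1.1.1.1 (add R, ((S \leftrightarrow Q) \to (P \to \lnot R))):
                (S \leftrightarrow Q): β-rule — branch into S, Q  //  \lnot S, \lnot Q.
                  branch 1.1.1.1.1 (add S, Q):
                    ((S \leftrightarrow Q) \to (P \to \lnot R)): β-rule — branch into \lnot (S \leftrightarrow Q)  //  (P \to \lnot R).
                      branch 1.1.1.1.1.1 (add \lnot (S \leftrightarrow Q)):
                        \lnot (S \leftrightarrow Q): β-rule — branch into S, \lnot Q  //  \lnot S, Q.
                          branch 1.1.1.1.1.1.1 (add S, \lnot Q):
                            × closes — contains both Q and \lnot Q.
                          branch 1.1.1.1.1.1.2 (add \lnot S, Q):
                            × closes — contains both S and \lnot S.
                      branch 1.1.1.1.1.2 (add (P \to \lnot R)):
                        (P \to \lnot R): β-rule — branch into \lnot P  //  \lnot R.
                          branch 1.1.1.1.1.2.1 (add \lnot P):
                            × closes — contains both P and \lnot P.
                          branch 1.1.1.1.1.2.2 (add \lnot R):
                            × closes — contains both R and \lnot R.
                  branch 1.1.1.1.2 (add \lnot S, \lnot Q):
                    ((S \leftrightarrow Q) \to (P \to \lnot R)): β-rule — branch into \lnot (S \leftrightarrow Q)  //  (P \to \lnot R).
                      branch 1.1.1.1.2.1 (add \lnot (S \leftrightarrow Q)):
                        \lnot (S \leftrightarrow Q): β-rule — branch into S, \lnot Q  //  \lnot S, Q.
                          branch 1.1.1.1.2.1.1 (add S, \lnot Q):
                            × closes — contains both S and \lnot S.
                          branch 1.1.1.1.2.1.2 (add \lnot S, Q):
                            × closes — contains both Q and \lnot Q.
                      branch 1.1.1.1.2.2 (add (P \to \lnot R)):
                        (P \to \lnot R): β-rule — branch into \lnot P  //  \lnot R.
                          branch 1.1.1.1.2.2.1 (add \lnot P):
                            × closes — contains both P and \lnot P.
                          branch 1.1.1.1.2.2.2 (add \lnot R):
                            × closes — contains both R and \lnot R.
              branch 1.1.1.2 (add \lnot R, \lnot ((S \leftrightarrow Q) \to (P \to \lnot R))):
                × closes — contains both R and \lnot R.
          branch 1.1.2 (add \lnot R, ((S \leftrightarrow Q) \to (P \to \lnot R))):
            (R \leftrightarrow ((S \leftrightarrow Q) \to (P \to \lnot R))): β-rule — branch into R, ((S \leftrightarrow Q) \to (P \to \lnot R))  //  \lnot R, \lnot ((S \leftrightarrow Q) \to (P \to \lnot R)).
              branch 1.1.2.1 (add R, ((S \leftrightarrow Q) \to (P \to \lnot R))):
                × closes — contains both R and \lnot R.
              branch 1.1.2.2 (add \lnot R, \lnot ((S \leftrightarrow Q) \to (P \to \lnot R))):
                \lnot ((S \leftrightarrow Q) \to (P \to \lnot R)): α-rule — add (S \leftrightarrow Q), \lnot (P \to \lnot R).
                \lnot (P \to \lnot R): α-rule — add P, \lnot \lnot R.
                × closes — contains both R and \lnot R.
      branch 1.2 (add \lnot \lnot \lnot P):
        \lnot \lnot \lnot P: drop double negation, giving \lnot P.
        \lnot (R \leftrightarrow ((S \leftrightarrow Q) \to (P \to \lnot R))): β-rule — branch into R, \lnot ((S \leftrightarrow Q) \to (P \to \lnot R))  //  \lnot R, ((S \leftrightarrow Q) \to (P \to \lnot R)).
          branch 1.2.1 (add R, \lnot ((S \leftrightarrow Q) \to (P \to \lnot R))):
            \lnot ((S \leftrightarrow Q) \to (P \to \lnot R)): α-rule — add (S \leftrightarrow Q), \lnot (P \to \lnot R).
            \lnot (P \to \lnot R): α-rule — add P, \lnot \lnot R.
            × closes — contains both P and \lnot P.
          branch 1.2.2 (add \lnot R, ((S \leftrightarrow Q) \to (P \to \lnot R))):
            (R \leftrightarrow ((S \leftrightarrow Q) \to (P \to \lnot R))): β-rule — branch into R, ((S \leftrightarrow Q) \to (P \to \lnot R))  //  \lnot R, \lnot ((S \leftrightarrow Q) \to (P \to \lnot R)).
              branch 1.2.2.1 (add R, ((S \leftrightarrow Q) \to (P \to \lnot R))):
                × closes — contains both R and \lnot R.
              branch 1.2.2.2 (add \lnot R, \lnot ((S \leftrightarrow Q) \to (P \to \lnot R))):
                \lnot ((S \leftrightarrow Q) \to (P \to \lnot R)): α-rule — add (S \leftrightarrow Q), \lnot (P \to \lnot R).
                \lnot (P \to \lnot R): α-rule — add P, \lnot \lnot R.
                × closes — contains both P and \lnot P.
  branch 2 (add (\lnot P \land \lnot \lnot P)):
    (\lnot P \land \lnot \lnot P): α-rule — add \lnot P, \lnot \lnot P.
    \lnot \lnot P: drop double negation, giving P.
    × closes — contains both P and \lnot P.
All 15 branches close.
Every branch closed; the formula is unsatisfiable.

Unsatisfiable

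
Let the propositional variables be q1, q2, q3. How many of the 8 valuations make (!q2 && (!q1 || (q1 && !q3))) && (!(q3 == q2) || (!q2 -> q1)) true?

Initial set: {T ((!q2 && (!q1 || (q1 && !q3))) && (!(q3 == q2) || (!q2 -> q1)))}.
T ((!q2 && (!q1 || (q1 && !q3))) && (!(q3 == q2) || (!q2 -> q1))): α-rule — add T (!q2 && (!q1 || (q1 && !q3))), T (!(q3 == q2) || (!q2 -> q1)).
T (!q2 && (!q1 || (q1 && !q3))): α-rule — add T !q2, T (!q1 || (q1 && !q3)).
T (!(q3 == q2) || (!q2 -> q1)): β-rule — branch into T !(q3 == q2)  //  T (!q2 -> q1).
  branch 1 (add T !(q3 == q2)):
    T (!q1 || (q1 && !q3)): β-rule — branch into T !q1  //  T (q1 && !q3).
      branch 1.1 (add T !q1):
        T !(q3 == q2): β-rule — branch into T q3, F q2  //  F q3, T q2.
          branch 1.1.1 (add T q3, F q2):
            ○ open, literals {q1=0, q2=0, q3=1}.
          branch 1.1.2 (add F q3, T q2):
            × closes — contains both q2 and !q2.
      branch 1.2 (add T (q1 && !q3)):
        T (q1 && !q3): α-rule — add T q1, T !q3.
        T !(q3 == q2): β-rule — branch into T q3, F q2  //  F q3, T q2.
          branch 1.2.1 (add T q3, F q2):
            × closes — contains both q3 and !q3.
          branch 1.2.2 (add F q3, T q2):
            × closes — contains both q2 and !q2.
  branch 2 (add T (!q2 -> q1)):
    T (!q1 || (q1 && !q3)): β-rule — branch into T !q1  //  T (q1 && !q3).
      branch 2.1 (add T !q1):
        T (!q2 -> q1): β-rule — branch into F !q2  //  T q1.
          branch 2.1.1 (add F !q2):
            × closes — contains both q2 and !q2.
          branch 2.1.2 (add T q1):
            × closes — contains both q1 and !q1.
      branch 2.2 (add T (q1 && !q3)):
        T (q1 && !q3): α-rule — add T q1, T !q3.
        T (!q2 -> q1): β-rule — branch into F !q2  //  T q1.
          branch 2.2.1 (add F !q2):
            × closes — contains both q2 and !q2.
          branch 2.2.2 (add T q1):
            ○ open, literals {q1=1, q2=0, q3=0}.
6 branches closed, 2 open.
Each open branch fixes some atoms; the unmentioned ones are free. Counting distinct full assignments: branch {q1=0, q2=0, q3=1} (none free) contributes 1 new; branch {q1=1, q2=0, q3=0} (none free) contributes 1 new. Total: 2.

2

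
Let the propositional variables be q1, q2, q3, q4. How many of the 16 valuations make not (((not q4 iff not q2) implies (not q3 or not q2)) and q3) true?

10

Initial set: {T not (((not q4 iff not q2) implies (not q3 or not q2)) and q3)}.
T not (((not q4 iff not q2) implies (not q3 or not q2)) and q3): β-rule — branch into F ((not q4 iff not q2) implies (not q3 or not q2))  //  F q3.
  branch 1 (add F ((not q4 iff not q2) implies (not q3 or not q2))):
    F ((not q4 iff not q2) implies (not q3 or not q2)): α-rule — add T (not q4 iff not q2), F (not q3 or not q2).
    F (not q3 or not q2): α-rule — add F not q3, F not q2.
    T (not q4 iff not q2): β-rule — branch into T not q4, T not q2  //  F not q4, F not q2.
      branch 1.1 (add T not q4, T not q2):
        × closes — contains both q2 and not q2.
      branch 1.2 (add F not q4, F not q2):
        ○ open, literals {q2=true, q3=true, q4=true}.
  branch 2 (add F q3):
    ○ open, literals {q3=false}.
1 branch closed, 2 open.
Each open branch fixes some atoms; the unmentioned ones are free. Counting distinct full assignments: branch {q2=true, q3=true, q4=true} (q1) contributes 2 new; branch {q3=false} (q1, q2, q4) contributes 8 new. Total: 10.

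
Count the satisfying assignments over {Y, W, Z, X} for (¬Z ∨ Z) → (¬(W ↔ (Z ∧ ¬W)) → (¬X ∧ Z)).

8

Initial set: {((¬Z ∨ Z) → (¬(W ↔ (Z ∧ ¬W)) → (¬X ∧ Z)))}.
((¬Z ∨ Z) → (¬(W ↔ (Z ∧ ¬W)) → (¬X ∧ Z))): β-rule — branch into ¬(¬Z ∨ Z)  //  (¬(W ↔ (Z ∧ ¬W)) → (¬X ∧ Z)).
  branch 1 (add ¬(¬Z ∨ Z)):
    ¬(¬Z ∨ Z): α-rule — add ¬¬Z, ¬Z.
    × closes — contains both Z and ¬Z.
  branch 2 (add (¬(W ↔ (Z ∧ ¬W)) → (¬X ∧ Z))):
    (¬(W ↔ (Z ∧ ¬W)) → (¬X ∧ Z)): β-rule — branch into ¬¬(W ↔ (Z ∧ ¬W))  //  (¬X ∧ Z).
      branch 2.1 (add ¬¬(W ↔ (Z ∧ ¬W))):
        ¬¬(W ↔ (Z ∧ ¬W)): β-rule — branch into W, (Z ∧ ¬W)  //  ¬W, ¬(Z ∧ ¬W).
          branch 2.1.1 (add W, (Z ∧ ¬W)):
            (Z ∧ ¬W): α-rule — add Z, ¬W.
            × closes — contains both W and ¬W.
          branch 2.1.2 (add ¬W, ¬(Z ∧ ¬W)):
            ¬(Z ∧ ¬W): β-rule — branch into ¬Z  //  ¬¬W.
              branch 2.1.2.1 (add ¬Z):
                ○ open, literals {W=false, Z=false}.
              branch 2.1.2.2 (add ¬¬W):
                × closes — contains both W and ¬W.
      branch 2.2 (add (¬X ∧ Z)):
        (¬X ∧ Z): α-rule — add ¬X, Z.
        ○ open, literals {X=false, Z=true}.
3 branches closed, 2 open.
Each open branch fixes some atoms; the unmentioned ones are free. Counting distinct full assignments: branch {W=false, Z=false} (Y, X) contributes 4 new; branch {X=false, Z=true} (Y, W) contributes 4 new. Total: 8.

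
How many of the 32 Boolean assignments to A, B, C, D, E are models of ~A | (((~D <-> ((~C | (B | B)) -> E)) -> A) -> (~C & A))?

24

Initial set: {(~A | (((~D <-> ((~C | (B | B)) -> E)) -> A) -> (~C & A)))}.
(~A | (((~D <-> ((~C | (B | B)) -> E)) -> A) -> (~C & A))): β-rule — branch into ~A  //  (((~D <-> ((~C | (B | B)) -> E)) -> A) -> (~C & A)).
  branch 1 (add ~A):
    ○ open, literals {A=F}.
  branch 2 (add (((~D <-> ((~C | (B | B)) -> E)) -> A) -> (~C & A))):
    (((~D <-> ((~C | (B | B)) -> E)) -> A) -> (~C & A)): β-rule — branch into ~((~D <-> ((~C | (B | B)) -> E)) -> A)  //  (~C & A).
      branch 2.1 (add ~((~D <-> ((~C | (B | B)) -> E)) -> A)):
        ~((~D <-> ((~C | (B | B)) -> E)) -> A): α-rule — add (~D <-> ((~C | (B | B)) -> E)), ~A.
        (~D <-> ((~C | (B | B)) -> E)): β-rule — branch into ~D, ((~C | (B | B)) -> E)  //  ~~D, ~((~C | (B | B)) -> E).
          branch 2.1.1 (add ~D, ((~C | (B | B)) -> E)):
            ((~C | (B | B)) -> E): β-rule — branch into ~(~C | (B | B))  //  E.
              branch 2.1.1.1 (add ~(~C | (B | B))):
                ~(~C | (B | B)): α-rule — add ~~C, ~(B | B).
                ~(B | B): α-rule — add ~B, ~B.
                ○ open, literals {A=F, B=F, C=T, D=F}.
              branch 2.1.1.2 (add E):
                ○ open, literals {A=F, D=F, E=T}.
          branch 2.1.2 (add ~~D, ~((~C | (B | B)) -> E)):
            ~((~C | (B | B)) -> E): α-rule — add (~C | (B | B)), ~E.
            (~C | (B | B)): β-rule — branch into ~C  //  (B | B).
              branch 2.1.2.1 (add ~C):
                ○ open, literals {A=F, C=F, D=T, E=F}.
              branch 2.1.2.2 (add (B | B)):
                (B | B): β-rule — branch into B  //  B.
                  branch 2.1.2.2.1 (add B):
                    ○ open, literals {A=F, B=T, D=T, E=F}.
                  branch 2.1.2.2.2 (add B):
                    ○ open, literals {A=F, B=T, D=T, E=F}.
      branch 2.2 (add (~C & A)):
        (~C & A): α-rule — add ~C, A.
        ○ open, literals {A=T, C=F}.
0 branches closed, 7 open.
Each open branch fixes some atoms; the unmentioned ones are free. Counting distinct full assignments: branch {A=F} (B, C, D, E) contributes 16 new; branch {A=F, B=F, C=T, D=F} (E) contributes 0 new; branch {A=F, D=F, E=T} (B, C) contributes 0 new; branch {A=F, C=F, D=T, E=F} (B) contributes 0 new; branch {A=F, B=T, D=T, E=F} (C) contributes 0 new; branch {A=F, B=T, D=T, E=F} (C) contributes 0 new; branch {A=T, C=F} (B, D, E) contributes 8 new. Total: 24.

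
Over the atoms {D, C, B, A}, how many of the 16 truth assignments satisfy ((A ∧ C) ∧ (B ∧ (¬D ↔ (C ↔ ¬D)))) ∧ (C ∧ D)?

1

Initial set: {(((A ∧ C) ∧ (B ∧ (¬D ↔ (C ↔ ¬D)))) ∧ (C ∧ D))}.
(((A ∧ C) ∧ (B ∧ (¬D ↔ (C ↔ ¬D)))) ∧ (C ∧ D)): α-rule — add ((A ∧ C) ∧ (B ∧ (¬D ↔ (C ↔ ¬D)))), (C ∧ D).
((A ∧ C) ∧ (B ∧ (¬D ↔ (C ↔ ¬D)))): α-rule — add (A ∧ C), (B ∧ (¬D ↔ (C ↔ ¬D))).
(C ∧ D): α-rule — add C, D.
(A ∧ C): α-rule — add A, C.
(B ∧ (¬D ↔ (C ↔ ¬D))): α-rule — add B, (¬D ↔ (C ↔ ¬D)).
(¬D ↔ (C ↔ ¬D)): β-rule — branch into ¬D, (C ↔ ¬D)  //  ¬¬D, ¬(C ↔ ¬D).
  branch 1 (add ¬D, (C ↔ ¬D)):
    × closes — contains both D and ¬D.
  branch 2 (add ¬¬D, ¬(C ↔ ¬D)):
    ¬(C ↔ ¬D): β-rule — branch into C, ¬¬D  //  ¬C, ¬D.
      branch 2.1 (add C, ¬¬D):
        ○ open, literals {A=true, B=true, C=true, D=true}.
      branch 2.2 (add ¬C, ¬D):
        × closes — contains both C and ¬C.
2 branches closed, 1 open.
Each open branch fixes some atoms; the unmentioned ones are free. Counting distinct full assignments: branch {A=true, B=true, C=true, D=true} (none free) contributes 1 new. Total: 1.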